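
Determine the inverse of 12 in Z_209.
122

gcd(12, 209) = 1, so the inverse exists.
Extended Euclidean algorithm on (209, 12):
209 = 17 × 12 + 5  ⟹  5 = (1)·209 + (-17)·12
12 = 2 × 5 + 2  ⟹  2 = (-2)·209 + (35)·12
5 = 2 × 2 + 1  ⟹  1 = (5)·209 + (-87)·12
So (-87)·12 ≡ 1 (mod 209), i.e. 12^(-1) ≡ -87 ≡ 122 (mod 209).
Check: 12 × 122 = 1464 ≡ 1 (mod 209)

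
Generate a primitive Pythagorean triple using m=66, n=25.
(3731, 3300, 4981)

Euclid's formula: a = m² - n², b = 2mn, c = m² + n²
m = 66, n = 25
a = 66² - 25² = 4356 - 625 = 3731
b = 2 × 66 × 25 = 3300
c = 66² + 25² = 4356 + 625 = 4981
Verification: 3731² + 3300² = 13920361 + 10890000 = 24810361 = 4981² ✓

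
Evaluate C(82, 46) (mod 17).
2

Using Lucas' theorem:
Write n=82 and k=46 in base 17:
n in base 17: [4, 14]
k in base 17: [2, 12]
C(82,46) mod 17 = ∏ C(n_i, k_i) mod 17
Digit binomials (mod 17): C(4,2) = 6; C(14,12) = 91 ≡ 6
Product: 6 × 6 = 36 ≡ 2 (mod 17)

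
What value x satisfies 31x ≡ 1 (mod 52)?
47

gcd(31, 52) = 1, so the inverse exists.
Extended Euclidean algorithm on (52, 31):
52 = 1 × 31 + 21  ⟹  21 = (1)·52 + (-1)·31
31 = 1 × 21 + 10  ⟹  10 = (-1)·52 + (2)·31
21 = 2 × 10 + 1  ⟹  1 = (3)·52 + (-5)·31
So (-5)·31 ≡ 1 (mod 52), i.e. 31^(-1) ≡ -5 ≡ 47 (mod 52).
Check: 31 × 47 = 1457 ≡ 1 (mod 52)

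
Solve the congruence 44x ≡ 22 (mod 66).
x ≡ 2 (mod 3)

gcd(44, 66) = 22, which divides 22, so solutions exist.
Divide through by 22: 2x ≡ 1 (mod 3).
Find 2^(-1) mod 3 by the extended Euclidean algorithm:
3 = 1 × 2 + 1  ⟹  1 = (1)·3 + (-1)·2
So (-1)·2 ≡ 1 (mod 3), i.e. 2^(-1) ≡ -1 ≡ 2 (mod 3).
x ≡ 2 × 1 = 2 ≡ 2 (mod 3).
Check: 44 × 2 = 88 ≡ 22 (mod 66).
x ≡ 2 (mod 3), giving 22 solutions mod 66.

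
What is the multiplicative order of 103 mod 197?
196

197 is prime, so ord(103) divides φ(197) = 196.
Divisors of 196: 1, 2, 4, 7, 14, 28, 49, 98, 196.
Repeated squaring: 103^1 ≡ 103, 103^2 ≡ 168, 103^4 ≡ 53, 103^8 ≡ 51, 103^16 ≡ 40, 103^32 ≡ 24, 103^64 ≡ 182, 103^128 ≡ 28 (mod 197).
Test 103^d mod 197 for each divisor d in increasing order:
103^1 ≡ 103
103^2 ≡ 168
103^4 ≡ 53
103^7 = 103^4·103^2·103^1 ≡ 77
103^14 = 103^8·103^4·103^2 ≡ 19
103^28 = 103^16·103^8·103^4 ≡ 164
103^49 = 103^32·103^16·103^1 ≡ 183
103^98 = 103^64·103^32·103^2 ≡ 196
103^196 = 103^128·103^64·103^4 ≡ 1  ← first divisor giving 1
The order is 196.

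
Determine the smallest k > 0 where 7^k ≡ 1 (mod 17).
16

17 is prime, so ord(7) divides φ(17) = 16.
Divisors of 16: 1, 2, 4, 8, 16.
Repeated squaring: 7^1 ≡ 7, 7^2 ≡ 15, 7^4 ≡ 4, 7^8 ≡ 16, 7^16 ≡ 1 (mod 17).
Test 7^d mod 17 for each divisor d in increasing order:
7^1 ≡ 7
7^2 ≡ 15
7^4 ≡ 4
7^8 ≡ 16
7^16 ≡ 1  ← first divisor giving 1
The order is 16.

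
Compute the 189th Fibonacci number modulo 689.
0

Matrix identity: Q^n = [[F_(n+1), F_n], [F_n, F_(n-1)]] with Q = [[1,1],[1,0]].
n = 189 = 10111101₂. Square-and-multiply, entries mod 689:
Q^1 = [[1,1],[1,0]]
Q^2 = (Q^1)² = [[2,1],[1,1]]
Q^5 = (Q^2)²·Q = [[8,5],[5,3]]
Q^11 = (Q^5)²·Q = [[144,89],[89,55]]
Q^23 = (Q^11)²·Q = [[205,408],[408,486]]
Q^47 = (Q^23)²·Q = [[538,411],[411,127]]
Q^94 = (Q^47)² = [[180,471],[471,398]]
Q^189 = (Q^94)²·Q = [[83,0],[0,83]]
F_189 mod 689 = Q^189[0][1] = 0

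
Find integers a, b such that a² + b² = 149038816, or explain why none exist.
Not possible

Factorization: 149038816 = 2^5 × 167^3
By Fermat: n is sum of two squares iff every prime p ≡ 3 (mod 4) appears to even power.
Prime(s) ≡ 3 (mod 4) with odd exponent: [(167, 3)]
Therefore 149038816 cannot be expressed as a² + b².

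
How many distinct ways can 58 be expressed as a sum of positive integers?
715220

p(n) counts ways to write n as a sum of positive integers (order ignored).
Euler's pentagonal recurrence: p(k) = p(k-1) + p(k-2) - p(k-5) - p(k-7) + p(k-12) + p(k-15) - ... (offsets j(3j∓1)/2, signs ++--, p(0)=1, p(<0)=0).
DP table for k = 0..57: p(0)=1, p(1)=1, p(2)=2, p(3)=3, p(4)=5, p(5)=7, p(6)=11, p(7)=15, p(8)=22, p(9)=30, p(10)=42, p(11)=56, p(12)=77, p(13)=101, p(14)=135, p(15)=176, p(16)=231, p(17)=297, p(18)=385, p(19)=490, p(20)=627, p(21)=792, p(22)=1002, p(23)=1255, p(24)=1575, p(25)=1958, p(26)=2436, p(27)=3010, p(28)=3718, p(29)=4565, p(30)=5604, p(31)=6842, p(32)=8349, p(33)=10143, p(34)=12310, p(35)=14883, p(36)=17977, p(37)=21637, p(38)=26015, p(39)=31185, p(40)=37338, p(41)=44583, p(42)=53174, p(43)=63261, p(44)=75175, p(45)=89134, p(46)=105558, p(47)=124754, p(48)=147273, p(49)=173525, p(50)=204226, p(51)=239943, p(52)=281589, p(53)=329931, p(54)=386155, p(55)=451276, p(56)=526823, p(57)=614154.
Final step: p(58) = p(57) + p(56) - p(53) - p(51) + p(46) + p(43) - p(36) - p(32) + p(23) + p(18) - p(7) - p(1)
= 614154 + 526823 - 329931 - 239943 + 105558 + 63261 - 17977 - 8349 + 1255 + 385 - 15 - 1
= 715220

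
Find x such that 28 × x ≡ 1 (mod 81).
55

gcd(28, 81) = 1, so the inverse exists.
Extended Euclidean algorithm on (81, 28):
81 = 2 × 28 + 25  ⟹  25 = (1)·81 + (-2)·28
28 = 1 × 25 + 3  ⟹  3 = (-1)·81 + (3)·28
25 = 8 × 3 + 1  ⟹  1 = (9)·81 + (-26)·28
So (-26)·28 ≡ 1 (mod 81), i.e. 28^(-1) ≡ -26 ≡ 55 (mod 81).
Check: 28 × 55 = 1540 ≡ 1 (mod 81)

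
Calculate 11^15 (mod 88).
11

Repeated squaring. Binary of 15 = 1111.
11^1 ≡ 11 (mod 88); 11^2 ≡ 33 (mod 88); 11^4 ≡ 33 (mod 88); 11^8 ≡ 33 (mod 88)
11^15 = 11^1 × 11^2 × 11^4 × 11^8 ≡ 11 (mod 88)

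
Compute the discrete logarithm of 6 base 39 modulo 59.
39

Baby-step giant-step with step n = ⌈√59⌉ = 8.
Baby steps 39^j mod 59 (j:value) for j=0..7: 0:1, 1:39, 2:46, 3:24, 4:51, 5:42, 6:45, 7:44.
Giant-step multiplier: 39^(-8) ≡ 39^(58-8) = 39^50 ≡ 12 (mod 59).
Giant steps γ_i = 6·12^i mod 59: γ_0=6, γ_1=13, γ_2=38, γ_3=43, γ_4=44 (in table at j=7).
x = i·n + j = 4·8 + 7 = 39.
Check: 39^39 ≡ 6 (mod 59).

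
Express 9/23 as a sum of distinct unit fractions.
1/3 + 1/18 + 1/414

Greedy algorithm:
9/23: ceiling(23/9) = 3, use 1/3
4/69: ceiling(69/4) = 18, use 1/18
1/414: ceiling(414/1) = 414, use 1/414
Result: 9/23 = 1/3 + 1/18 + 1/414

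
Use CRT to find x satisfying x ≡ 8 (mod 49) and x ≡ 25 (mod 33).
1576

Using Chinese Remainder Theorem:
M = 49 × 33 = 1617
M1 = 33, M2 = 49
y1 = 33^(-1) mod 49 = 3
y2 = 49^(-1) mod 33 = 31
x = (8×33×3 + 25×49×31) mod 1617 = 1576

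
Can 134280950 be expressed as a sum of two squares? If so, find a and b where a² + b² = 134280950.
Not possible

Factorization: 134280950 = 2 × 5^2 × 139^3
By Fermat: n is sum of two squares iff every prime p ≡ 3 (mod 4) appears to even power.
Prime(s) ≡ 3 (mod 4) with odd exponent: [(139, 3)]
Therefore 134280950 cannot be expressed as a² + b².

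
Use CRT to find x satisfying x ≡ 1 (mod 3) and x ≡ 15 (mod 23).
61

Using Chinese Remainder Theorem:
M = 3 × 23 = 69
M1 = 23, M2 = 3
y1 = 23^(-1) mod 3 = 2
y2 = 3^(-1) mod 23 = 8
x = (1×23×2 + 15×3×8) mod 69 = 61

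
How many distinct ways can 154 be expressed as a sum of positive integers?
60356673280

p(n) counts ways to write n as a sum of positive integers (order ignored).
Euler's pentagonal recurrence: p(k) = p(k-1) + p(k-2) - p(k-5) - p(k-7) + p(k-12) + p(k-15) - ... (offsets j(3j∓1)/2, signs ++--, p(0)=1, p(<0)=0).
DP table for k = 0..153: p(0)=1, p(1)=1, p(2)=2, p(3)=3, p(4)=5, p(5)=7, p(6)=11, p(7)=15, p(8)=22, p(9)=30, p(10)=42, p(11)=56, p(12)=77, p(13)=101, p(14)=135, p(15)=176, p(16)=231, p(17)=297, p(18)=385, p(19)=490, p(20)=627, p(21)=792, p(22)=1002, p(23)=1255, p(24)=1575, p(25)=1958, p(26)=2436, p(27)=3010, p(28)=3718, p(29)=4565, p(30)=5604, p(31)=6842, p(32)=8349, p(33)=10143, p(34)=12310, p(35)=14883, p(36)=17977, p(37)=21637, p(38)=26015, p(39)=31185, p(40)=37338, p(41)=44583, p(42)=53174, p(43)=63261, p(44)=75175, p(45)=89134, p(46)=105558, p(47)=124754, p(48)=147273, p(49)=173525, p(50)=204226, p(51)=239943, p(52)=281589, p(53)=329931, p(54)=386155, p(55)=451276, p(56)=526823, p(57)=614154, p(58)=715220, p(59)=831820, p(60)=966467, p(61)=1121505, p(62)=1300156, p(63)=1505499, p(64)=1741630, p(65)=2012558, p(66)=2323520, p(67)=2679689, p(68)=3087735, p(69)=3554345, p(70)=4087968, p(71)=4697205, p(72)=5392783, p(73)=6185689, p(74)=7089500, p(75)=8118264, p(76)=9289091, p(77)=10619863, p(78)=12132164, p(79)=13848650, p(80)=15796476, p(81)=18004327, p(82)=20506255, p(83)=23338469, p(84)=26543660, p(85)=30167357, p(86)=34262962, p(87)=38887673, p(88)=44108109, p(89)=49995925, p(90)=56634173, p(91)=64112359, p(92)=72533807, p(93)=82010177, p(94)=92669720, p(95)=104651419, p(96)=118114304, p(97)=133230930, p(98)=150198136, p(99)=169229875, p(100)=190569292, p(101)=214481126, p(102)=241265379, p(103)=271248950, p(104)=304801365, p(105)=342325709, p(106)=384276336, p(107)=431149389, p(108)=483502844, p(109)=541946240, p(110)=607163746, p(111)=679903203, p(112)=761002156, p(113)=851376628, p(114)=952050665, p(115)=1064144451, p(116)=1188908248, p(117)=1327710076, p(118)=1482074143, p(119)=1653668665, p(120)=1844349560, p(121)=2056148051, p(122)=2291320912, p(123)=2552338241, p(124)=2841940500, p(125)=3163127352, p(126)=3519222692, p(127)=3913864295, p(128)=4351078600, p(129)=4835271870, p(130)=5371315400, p(131)=5964539504, p(132)=6620830889, p(133)=7346629512, p(134)=8149040695, p(135)=9035836076, p(136)=10015581680, p(137)=11097645016, p(138)=12292341831, p(139)=13610949895, p(140)=15065878135, p(141)=16670689208, p(142)=18440293320, p(143)=20390982757, p(144)=22540654445, p(145)=24908858009, p(146)=27517052599, p(147)=30388671978, p(148)=33549419497, p(149)=37027355200, p(150)=40853235313, p(151)=45060624582, p(152)=49686288421, p(153)=54770336324.
Final step: p(154) = p(153) + p(152) - p(149) - p(147) + p(142) + p(139) - p(132) - p(128) + p(119) + p(114) - p(103) - p(97) + p(84) + p(77) - p(62) - p(54) + p(37) + p(28) - p(9)
= 54770336324 + 49686288421 - 37027355200 - 30388671978 + 18440293320 + 13610949895 - 6620830889 - 4351078600 + 1653668665 + 952050665 - 271248950 - 133230930 + 26543660 + 10619863 - 1300156 - 386155 + 21637 + 3718 - 30
= 60356673280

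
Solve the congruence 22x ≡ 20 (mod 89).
x ≡ 9 (mod 89)

gcd(22, 89) = 1, which divides 20, so solutions exist.
Find 22^(-1) mod 89 by the extended Euclidean algorithm:
89 = 4 × 22 + 1  ⟹  1 = (1)·89 + (-4)·22
So (-4)·22 ≡ 1 (mod 89), i.e. 22^(-1) ≡ -4 ≡ 85 (mod 89).
x ≡ 85 × 20 = 1700 ≡ 9 (mod 89).
Check: 22 × 9 = 198 ≡ 20 (mod 89).
Unique solution: x ≡ 9 (mod 89)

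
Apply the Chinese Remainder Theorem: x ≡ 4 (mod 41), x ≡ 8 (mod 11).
250

Using Chinese Remainder Theorem:
M = 41 × 11 = 451
M1 = 11, M2 = 41
y1 = 11^(-1) mod 41 = 15
y2 = 41^(-1) mod 11 = 7
x = (4×11×15 + 8×41×7) mod 451 = 250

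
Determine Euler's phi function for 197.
196

197 = 197
φ(n) = n × ∏(1 - 1/p) for each prime p dividing n
φ(197) = 197 × (1 - 1/197) = 196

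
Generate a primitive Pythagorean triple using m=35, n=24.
(649, 1680, 1801)

Euclid's formula: a = m² - n², b = 2mn, c = m² + n²
m = 35, n = 24
a = 35² - 24² = 1225 - 576 = 649
b = 2 × 35 × 24 = 1680
c = 35² + 24² = 1225 + 576 = 1801
Verification: 649² + 1680² = 421201 + 2822400 = 3243601 = 1801² ✓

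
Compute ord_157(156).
2

157 is prime, so ord(156) divides φ(157) = 156.
Divisors of 156: 1, 2, 3, 4, 6, 12, 13, 26, 39, 52, 78, 156.
Repeated squaring: 156^1 ≡ 156, 156^2 ≡ 1, 156^4 ≡ 1, 156^8 ≡ 1, 156^16 ≡ 1, 156^32 ≡ 1, 156^64 ≡ 1, 156^128 ≡ 1 (mod 157).
Test 156^d mod 157 for each divisor d in increasing order:
156^1 ≡ 156
156^2 ≡ 1  ← first divisor giving 1
The order is 2.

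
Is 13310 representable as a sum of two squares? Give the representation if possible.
Not possible

Factorization: 13310 = 2 × 5 × 11^3
By Fermat: n is sum of two squares iff every prime p ≡ 3 (mod 4) appears to even power.
Prime(s) ≡ 3 (mod 4) with odd exponent: [(11, 3)]
Therefore 13310 cannot be expressed as a² + b².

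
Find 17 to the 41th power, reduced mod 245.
222

Repeated squaring. Binary of 41 = 101001.
17^1 ≡ 17 (mod 245); 17^2 ≡ 44 (mod 245); 17^4 ≡ 221 (mod 245); 17^8 ≡ 86 (mod 245); 17^16 ≡ 46 (mod 245); 17^32 ≡ 156 (mod 245)
17^41 = 17^1 × 17^8 × 17^32 ≡ 222 (mod 245)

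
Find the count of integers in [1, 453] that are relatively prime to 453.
300

453 = 3 × 151
φ(n) = n × ∏(1 - 1/p) for each prime p dividing n
φ(453) = 453 × (1 - 1/3) × (1 - 1/151) = 300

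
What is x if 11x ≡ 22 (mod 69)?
x ≡ 2 (mod 69)

gcd(11, 69) = 1, which divides 22, so solutions exist.
Find 11^(-1) mod 69 by the extended Euclidean algorithm:
69 = 6 × 11 + 3  ⟹  3 = (1)·69 + (-6)·11
11 = 3 × 3 + 2  ⟹  2 = (-3)·69 + (19)·11
3 = 1 × 2 + 1  ⟹  1 = (4)·69 + (-25)·11
So (-25)·11 ≡ 1 (mod 69), i.e. 11^(-1) ≡ -25 ≡ 44 (mod 69).
x ≡ 44 × 22 = 968 ≡ 2 (mod 69).
Check: 11 × 2 = 22 ≡ 22 (mod 69).
Unique solution: x ≡ 2 (mod 69)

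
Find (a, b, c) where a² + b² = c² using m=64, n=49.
(1695, 6272, 6497)

Euclid's formula: a = m² - n², b = 2mn, c = m² + n²
m = 64, n = 49
a = 64² - 49² = 4096 - 2401 = 1695
b = 2 × 64 × 49 = 6272
c = 64² + 49² = 4096 + 2401 = 6497
Verification: 1695² + 6272² = 2873025 + 39337984 = 42211009 = 6497² ✓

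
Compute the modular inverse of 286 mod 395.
366

gcd(286, 395) = 1, so the inverse exists.
Extended Euclidean algorithm on (395, 286):
395 = 1 × 286 + 109  ⟹  109 = (1)·395 + (-1)·286
286 = 2 × 109 + 68  ⟹  68 = (-2)·395 + (3)·286
109 = 1 × 68 + 41  ⟹  41 = (3)·395 + (-4)·286
68 = 1 × 41 + 27  ⟹  27 = (-5)·395 + (7)·286
41 = 1 × 27 + 14  ⟹  14 = (8)·395 + (-11)·286
27 = 1 × 14 + 13  ⟹  13 = (-13)·395 + (18)·286
14 = 1 × 13 + 1  ⟹  1 = (21)·395 + (-29)·286
So (-29)·286 ≡ 1 (mod 395), i.e. 286^(-1) ≡ -29 ≡ 366 (mod 395).
Check: 286 × 366 = 104676 ≡ 1 (mod 395)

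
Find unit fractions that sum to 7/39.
1/6 + 1/78

Greedy algorithm:
7/39: ceiling(39/7) = 6, use 1/6
1/78: ceiling(78/1) = 78, use 1/78
Result: 7/39 = 1/6 + 1/78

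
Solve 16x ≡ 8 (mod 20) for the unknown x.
x ≡ 3 (mod 5)

gcd(16, 20) = 4, which divides 8, so solutions exist.
Divide through by 4: 4x ≡ 2 (mod 5).
Find 4^(-1) mod 5 by the extended Euclidean algorithm:
5 = 1 × 4 + 1  ⟹  1 = (1)·5 + (-1)·4
So (-1)·4 ≡ 1 (mod 5), i.e. 4^(-1) ≡ -1 ≡ 4 (mod 5).
x ≡ 4 × 2 = 8 ≡ 3 (mod 5).
Check: 16 × 3 = 48 ≡ 8 (mod 20).
x ≡ 3 (mod 5), giving 4 solutions mod 20.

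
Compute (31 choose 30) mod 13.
5

Using Lucas' theorem:
Write n=31 and k=30 in base 13:
n in base 13: [2, 5]
k in base 13: [2, 4]
C(31,30) mod 13 = ∏ C(n_i, k_i) mod 13
Digit binomials (mod 13): C(2,2) = 1; C(5,4) = 5
Product: 1 × 5 = 5 ≡ 5 (mod 13)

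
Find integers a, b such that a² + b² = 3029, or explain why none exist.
2² + 55² (a=2, b=55)

Factorization: 3029 = 13 × 233
By Fermat: n is sum of two squares iff every prime p ≡ 3 (mod 4) appears to even power.
All primes ≡ 3 (mod 4) appear to even power.
Search a = 0, 1, 2, … for 3029 - a² a perfect square: first hit at a = 2: 3029 - 4 = 3025 = 55².
3029 = 2² + 55² = 4 + 3025 ✓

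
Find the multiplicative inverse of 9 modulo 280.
249

gcd(9, 280) = 1, so the inverse exists.
Extended Euclidean algorithm on (280, 9):
280 = 31 × 9 + 1  ⟹  1 = (1)·280 + (-31)·9
So (-31)·9 ≡ 1 (mod 280), i.e. 9^(-1) ≡ -31 ≡ 249 (mod 280).
Check: 9 × 249 = 2241 ≡ 1 (mod 280)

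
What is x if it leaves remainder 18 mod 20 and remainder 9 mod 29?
38

Using Chinese Remainder Theorem:
M = 20 × 29 = 580
M1 = 29, M2 = 20
y1 = 29^(-1) mod 20 = 9
y2 = 20^(-1) mod 29 = 16
x = (18×29×9 + 9×20×16) mod 580 = 38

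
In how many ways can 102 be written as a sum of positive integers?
241265379

p(n) counts ways to write n as a sum of positive integers (order ignored).
Euler's pentagonal recurrence: p(k) = p(k-1) + p(k-2) - p(k-5) - p(k-7) + p(k-12) + p(k-15) - ... (offsets j(3j∓1)/2, signs ++--, p(0)=1, p(<0)=0).
DP table for k = 0..101: p(0)=1, p(1)=1, p(2)=2, p(3)=3, p(4)=5, p(5)=7, p(6)=11, p(7)=15, p(8)=22, p(9)=30, p(10)=42, p(11)=56, p(12)=77, p(13)=101, p(14)=135, p(15)=176, p(16)=231, p(17)=297, p(18)=385, p(19)=490, p(20)=627, p(21)=792, p(22)=1002, p(23)=1255, p(24)=1575, p(25)=1958, p(26)=2436, p(27)=3010, p(28)=3718, p(29)=4565, p(30)=5604, p(31)=6842, p(32)=8349, p(33)=10143, p(34)=12310, p(35)=14883, p(36)=17977, p(37)=21637, p(38)=26015, p(39)=31185, p(40)=37338, p(41)=44583, p(42)=53174, p(43)=63261, p(44)=75175, p(45)=89134, p(46)=105558, p(47)=124754, p(48)=147273, p(49)=173525, p(50)=204226, p(51)=239943, p(52)=281589, p(53)=329931, p(54)=386155, p(55)=451276, p(56)=526823, p(57)=614154, p(58)=715220, p(59)=831820, p(60)=966467, p(61)=1121505, p(62)=1300156, p(63)=1505499, p(64)=1741630, p(65)=2012558, p(66)=2323520, p(67)=2679689, p(68)=3087735, p(69)=3554345, p(70)=4087968, p(71)=4697205, p(72)=5392783, p(73)=6185689, p(74)=7089500, p(75)=8118264, p(76)=9289091, p(77)=10619863, p(78)=12132164, p(79)=13848650, p(80)=15796476, p(81)=18004327, p(82)=20506255, p(83)=23338469, p(84)=26543660, p(85)=30167357, p(86)=34262962, p(87)=38887673, p(88)=44108109, p(89)=49995925, p(90)=56634173, p(91)=64112359, p(92)=72533807, p(93)=82010177, p(94)=92669720, p(95)=104651419, p(96)=118114304, p(97)=133230930, p(98)=150198136, p(99)=169229875, p(100)=190569292, p(101)=214481126.
Final step: p(102) = p(101) + p(100) - p(97) - p(95) + p(90) + p(87) - p(80) - p(76) + p(67) + p(62) - p(51) - p(45) + p(32) + p(25) - p(10) - p(2)
= 214481126 + 190569292 - 133230930 - 104651419 + 56634173 + 38887673 - 15796476 - 9289091 + 2679689 + 1300156 - 239943 - 89134 + 8349 + 1958 - 42 - 2
= 241265379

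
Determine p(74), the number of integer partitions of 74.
7089500

p(n) counts ways to write n as a sum of positive integers (order ignored).
Euler's pentagonal recurrence: p(k) = p(k-1) + p(k-2) - p(k-5) - p(k-7) + p(k-12) + p(k-15) - ... (offsets j(3j∓1)/2, signs ++--, p(0)=1, p(<0)=0).
DP table for k = 0..73: p(0)=1, p(1)=1, p(2)=2, p(3)=3, p(4)=5, p(5)=7, p(6)=11, p(7)=15, p(8)=22, p(9)=30, p(10)=42, p(11)=56, p(12)=77, p(13)=101, p(14)=135, p(15)=176, p(16)=231, p(17)=297, p(18)=385, p(19)=490, p(20)=627, p(21)=792, p(22)=1002, p(23)=1255, p(24)=1575, p(25)=1958, p(26)=2436, p(27)=3010, p(28)=3718, p(29)=4565, p(30)=5604, p(31)=6842, p(32)=8349, p(33)=10143, p(34)=12310, p(35)=14883, p(36)=17977, p(37)=21637, p(38)=26015, p(39)=31185, p(40)=37338, p(41)=44583, p(42)=53174, p(43)=63261, p(44)=75175, p(45)=89134, p(46)=105558, p(47)=124754, p(48)=147273, p(49)=173525, p(50)=204226, p(51)=239943, p(52)=281589, p(53)=329931, p(54)=386155, p(55)=451276, p(56)=526823, p(57)=614154, p(58)=715220, p(59)=831820, p(60)=966467, p(61)=1121505, p(62)=1300156, p(63)=1505499, p(64)=1741630, p(65)=2012558, p(66)=2323520, p(67)=2679689, p(68)=3087735, p(69)=3554345, p(70)=4087968, p(71)=4697205, p(72)=5392783, p(73)=6185689.
Final step: p(74) = p(73) + p(72) - p(69) - p(67) + p(62) + p(59) - p(52) - p(48) + p(39) + p(34) - p(23) - p(17) + p(4)
= 6185689 + 5392783 - 3554345 - 2679689 + 1300156 + 831820 - 281589 - 147273 + 31185 + 12310 - 1255 - 297 + 5
= 7089500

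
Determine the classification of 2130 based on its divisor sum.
abundant

Proper divisors of 2130: sum = 1 + 2 + 3 + 5 + 6 + 10 + 15 + 30 + 71 + 142 + 213 + 355 + 426 + 710 + 1065 = 3054
Since 3054 > 2130, 2130 is abundant.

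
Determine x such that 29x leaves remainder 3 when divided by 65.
x ≡ 27 (mod 65)

gcd(29, 65) = 1, which divides 3, so solutions exist.
Find 29^(-1) mod 65 by the extended Euclidean algorithm:
65 = 2 × 29 + 7  ⟹  7 = (1)·65 + (-2)·29
29 = 4 × 7 + 1  ⟹  1 = (-4)·65 + (9)·29
So (9)·29 ≡ 1 (mod 65), i.e. 29^(-1) ≡ 9 (mod 65).
x ≡ 9 × 3 = 27 ≡ 27 (mod 65).
Check: 29 × 27 = 783 ≡ 3 (mod 65).
Unique solution: x ≡ 27 (mod 65)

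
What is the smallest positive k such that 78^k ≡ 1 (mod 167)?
166

167 is prime, so ord(78) divides φ(167) = 166.
Divisors of 166: 1, 2, 83, 166.
Repeated squaring: 78^1 ≡ 78, 78^2 ≡ 72, 78^4 ≡ 7, 78^8 ≡ 49, 78^16 ≡ 63, 78^32 ≡ 128, 78^64 ≡ 18, 78^128 ≡ 157 (mod 167).
Test 78^d mod 167 for each divisor d in increasing order:
78^1 ≡ 78
78^2 ≡ 72
78^83 = 78^64·78^16·78^2·78^1 ≡ 166
78^166 = 78^128·78^32·78^4·78^2 ≡ 1  ← first divisor giving 1
The order is 166.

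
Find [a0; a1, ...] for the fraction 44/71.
[0; 1, 1, 1, 1, 1, 2, 3]

Euclidean algorithm steps:
44 = 0 × 71 + 44
71 = 1 × 44 + 27
44 = 1 × 27 + 17
27 = 1 × 17 + 10
17 = 1 × 10 + 7
10 = 1 × 7 + 3
7 = 2 × 3 + 1
3 = 3 × 1 + 0
Continued fraction: [0; 1, 1, 1, 1, 1, 2, 3]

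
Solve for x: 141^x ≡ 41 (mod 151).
93

Baby-step giant-step with step n = ⌈√151⌉ = 13.
Baby steps 141^j mod 151 (j:value) for j=0..12: 0:1, 1:141, 2:100, 3:57, 4:34, 5:113, 6:78, 7:126, 8:99, 9:67, 10:85, 11:56, 12:44.
Giant-step multiplier: 141^(-13) ≡ 141^(150-13) = 141^137 ≡ 93 (mod 151).
Giant steps γ_i = 41·93^i mod 151: γ_0=41, γ_1=38, γ_2=61, γ_3=86, γ_4=146, γ_5=139, γ_6=92, γ_7=100 (in table at j=2).
x = i·n + j = 7·13 + 2 = 93.
Check: 141^93 ≡ 41 (mod 151).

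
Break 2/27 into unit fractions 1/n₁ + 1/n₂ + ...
1/14 + 1/378

Greedy algorithm:
2/27: ceiling(27/2) = 14, use 1/14
1/378: ceiling(378/1) = 378, use 1/378
Result: 2/27 = 1/14 + 1/378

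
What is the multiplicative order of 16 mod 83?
41

83 is prime, so ord(16) divides φ(83) = 82.
Divisors of 82: 1, 2, 41, 82.
Repeated squaring: 16^1 ≡ 16, 16^2 ≡ 7, 16^4 ≡ 49, 16^8 ≡ 77, 16^16 ≡ 36, 16^32 ≡ 51, 16^64 ≡ 28 (mod 83).
Test 16^d mod 83 for each divisor d in increasing order:
16^1 ≡ 16
16^2 ≡ 7
16^41 = 16^32·16^8·16^1 ≡ 1  ← first divisor giving 1
The order is 41.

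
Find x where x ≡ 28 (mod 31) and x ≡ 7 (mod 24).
679

Using Chinese Remainder Theorem:
M = 31 × 24 = 744
M1 = 24, M2 = 31
y1 = 24^(-1) mod 31 = 22
y2 = 31^(-1) mod 24 = 7
x = (28×24×22 + 7×31×7) mod 744 = 679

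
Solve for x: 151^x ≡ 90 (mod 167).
31

Baby-step giant-step with step n = ⌈√167⌉ = 13.
Baby steps 151^j mod 167 (j:value) for j=0..12: 0:1, 1:151, 2:89, 3:79, 4:72, 5:17, 6:62, 7:10, 8:7, 9:55, 10:122, 11:52, 12:3.
Giant-step multiplier: 151^(-13) ≡ 151^(166-13) = 151^153 ≡ 80 (mod 167).
Giant steps γ_i = 90·80^i mod 167: γ_0=90, γ_1=19, γ_2=17 (in table at j=5).
x = i·n + j = 2·13 + 5 = 31.
Check: 151^31 ≡ 90 (mod 167).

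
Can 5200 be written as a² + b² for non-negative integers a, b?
4² + 72² (a=4, b=72)

Factorization: 5200 = 2^4 × 5^2 × 13
By Fermat: n is sum of two squares iff every prime p ≡ 3 (mod 4) appears to even power.
All primes ≡ 3 (mod 4) appear to even power.
Search a = 0, 1, 2, … for 5200 - a² a perfect square: first hit at a = 4: 5200 - 16 = 5184 = 72².
5200 = 4² + 72² = 16 + 5184 ✓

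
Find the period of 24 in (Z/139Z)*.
69

139 is prime, so ord(24) divides φ(139) = 138.
Divisors of 138: 1, 2, 3, 6, 23, 46, 69, 138.
Repeated squaring: 24^1 ≡ 24, 24^2 ≡ 20, 24^4 ≡ 122, 24^8 ≡ 11, 24^16 ≡ 121, 24^32 ≡ 46, 24^64 ≡ 31, 24^128 ≡ 127 (mod 139).
Test 24^d mod 139 for each divisor d in increasing order:
24^1 ≡ 24
24^2 ≡ 20
24^3 = 24^2·24^1 ≡ 63
24^6 = 24^4·24^2 ≡ 77
24^23 = 24^16·24^4·24^2·24^1 ≡ 96
24^46 = 24^32·24^8·24^4·24^2 ≡ 42
24^69 = 24^64·24^4·24^1 ≡ 1  ← first divisor giving 1
The order is 69.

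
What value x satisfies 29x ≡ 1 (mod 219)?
68

gcd(29, 219) = 1, so the inverse exists.
Extended Euclidean algorithm on (219, 29):
219 = 7 × 29 + 16  ⟹  16 = (1)·219 + (-7)·29
29 = 1 × 16 + 13  ⟹  13 = (-1)·219 + (8)·29
16 = 1 × 13 + 3  ⟹  3 = (2)·219 + (-15)·29
13 = 4 × 3 + 1  ⟹  1 = (-9)·219 + (68)·29
So (68)·29 ≡ 1 (mod 219), i.e. 29^(-1) ≡ 68 (mod 219).
Check: 29 × 68 = 1972 ≡ 1 (mod 219)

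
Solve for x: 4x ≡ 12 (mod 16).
x ≡ 3 (mod 4)

gcd(4, 16) = 4, which divides 12, so solutions exist.
Divide through by 4: x ≡ 3 (mod 4).
The coefficient of x is now 1, so x ≡ 3 (mod 4).
Check: 4 × 3 = 12 ≡ 12 (mod 16).
x ≡ 3 (mod 4), giving 4 solutions mod 16.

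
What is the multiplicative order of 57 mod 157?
78

157 is prime, so ord(57) divides φ(157) = 156.
Divisors of 156: 1, 2, 3, 4, 6, 12, 13, 26, 39, 52, 78, 156.
Repeated squaring: 57^1 ≡ 57, 57^2 ≡ 109, 57^4 ≡ 106, 57^8 ≡ 89, 57^16 ≡ 71, 57^32 ≡ 17, 57^64 ≡ 132, 57^128 ≡ 154 (mod 157).
Test 57^d mod 157 for each divisor d in increasing order:
57^1 ≡ 57
57^2 ≡ 109
57^3 = 57^2·57^1 ≡ 90
57^4 ≡ 106
57^6 = 57^4·57^2 ≡ 93
57^12 = 57^8·57^4 ≡ 14
57^13 = 57^8·57^4·57^1 ≡ 13
57^26 = 57^16·57^8·57^2 ≡ 12
57^39 = 57^32·57^4·57^2·57^1 ≡ 156
57^52 = 57^32·57^16·57^4 ≡ 144
57^78 = 57^64·57^8·57^4·57^2 ≡ 1  ← first divisor giving 1
The order is 78.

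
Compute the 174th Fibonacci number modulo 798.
524

Matrix identity: Q^n = [[F_(n+1), F_n], [F_n, F_(n-1)]] with Q = [[1,1],[1,0]].
n = 174 = 10101110₂. Square-and-multiply, entries mod 798:
Q^1 = [[1,1],[1,0]]
Q^2 = (Q^1)² = [[2,1],[1,1]]
Q^5 = (Q^2)²·Q = [[8,5],[5,3]]
Q^10 = (Q^5)² = [[89,55],[55,34]]
Q^21 = (Q^10)²·Q = [[155,572],[572,381]]
Q^43 = (Q^21)²·Q = [[249,89],[89,160]]
Q^87 = (Q^43)²·Q = [[189,496],[496,491]]
Q^174 = (Q^87)² = [[43,524],[524,317]]
F_174 mod 798 = Q^174[0][1] = 524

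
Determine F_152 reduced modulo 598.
573

Matrix identity: Q^n = [[F_(n+1), F_n], [F_n, F_(n-1)]] with Q = [[1,1],[1,0]].
n = 152 = 10011000₂. Square-and-multiply, entries mod 598:
Q^1 = [[1,1],[1,0]]
Q^2 = (Q^1)² = [[2,1],[1,1]]
Q^4 = (Q^2)² = [[5,3],[3,2]]
Q^9 = (Q^4)²·Q = [[55,34],[34,21]]
Q^19 = (Q^9)²·Q = [[187,593],[593,192]]
Q^38 = (Q^19)² = [[310,497],[497,411]]
Q^76 = (Q^38)² = [[455,135],[135,320]]
Q^152 = (Q^76)² = [[402,573],[573,427]]
F_152 mod 598 = Q^152[0][1] = 573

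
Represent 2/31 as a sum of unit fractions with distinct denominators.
1/16 + 1/496

Greedy algorithm:
2/31: ceiling(31/2) = 16, use 1/16
1/496: ceiling(496/1) = 496, use 1/496
Result: 2/31 = 1/16 + 1/496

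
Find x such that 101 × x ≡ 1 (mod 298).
239

gcd(101, 298) = 1, so the inverse exists.
Extended Euclidean algorithm on (298, 101):
298 = 2 × 101 + 96  ⟹  96 = (1)·298 + (-2)·101
101 = 1 × 96 + 5  ⟹  5 = (-1)·298 + (3)·101
96 = 19 × 5 + 1  ⟹  1 = (20)·298 + (-59)·101
So (-59)·101 ≡ 1 (mod 298), i.e. 101^(-1) ≡ -59 ≡ 239 (mod 298).
Check: 101 × 239 = 24139 ≡ 1 (mod 298)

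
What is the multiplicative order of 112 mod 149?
74

149 is prime, so ord(112) divides φ(149) = 148.
Divisors of 148: 1, 2, 4, 37, 74, 148.
Repeated squaring: 112^1 ≡ 112, 112^2 ≡ 28, 112^4 ≡ 39, 112^8 ≡ 31, 112^16 ≡ 67, 112^32 ≡ 19, 112^64 ≡ 63, 112^128 ≡ 95 (mod 149).
Test 112^d mod 149 for each divisor d in increasing order:
112^1 ≡ 112
112^2 ≡ 28
112^4 ≡ 39
112^37 = 112^32·112^4·112^1 ≡ 148
112^74 = 112^64·112^8·112^2 ≡ 1  ← first divisor giving 1
The order is 74.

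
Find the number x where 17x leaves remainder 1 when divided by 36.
17

gcd(17, 36) = 1, so the inverse exists.
Extended Euclidean algorithm on (36, 17):
36 = 2 × 17 + 2  ⟹  2 = (1)·36 + (-2)·17
17 = 8 × 2 + 1  ⟹  1 = (-8)·36 + (17)·17
So (17)·17 ≡ 1 (mod 36), i.e. 17^(-1) ≡ 17 (mod 36).
Check: 17 × 17 = 289 ≡ 1 (mod 36)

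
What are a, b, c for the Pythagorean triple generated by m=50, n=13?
(2331, 1300, 2669)

Euclid's formula: a = m² - n², b = 2mn, c = m² + n²
m = 50, n = 13
a = 50² - 13² = 2500 - 169 = 2331
b = 2 × 50 × 13 = 1300
c = 50² + 13² = 2500 + 169 = 2669
Verification: 2331² + 1300² = 5433561 + 1690000 = 7123561 = 2669² ✓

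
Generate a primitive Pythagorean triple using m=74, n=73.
(147, 10804, 10805)

Euclid's formula: a = m² - n², b = 2mn, c = m² + n²
m = 74, n = 73
a = 74² - 73² = 5476 - 5329 = 147
b = 2 × 74 × 73 = 10804
c = 74² + 73² = 5476 + 5329 = 10805
Verification: 147² + 10804² = 21609 + 116726416 = 116748025 = 10805² ✓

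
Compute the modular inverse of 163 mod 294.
193

gcd(163, 294) = 1, so the inverse exists.
Extended Euclidean algorithm on (294, 163):
294 = 1 × 163 + 131  ⟹  131 = (1)·294 + (-1)·163
163 = 1 × 131 + 32  ⟹  32 = (-1)·294 + (2)·163
131 = 4 × 32 + 3  ⟹  3 = (5)·294 + (-9)·163
32 = 10 × 3 + 2  ⟹  2 = (-51)·294 + (92)·163
3 = 1 × 2 + 1  ⟹  1 = (56)·294 + (-101)·163
So (-101)·163 ≡ 1 (mod 294), i.e. 163^(-1) ≡ -101 ≡ 193 (mod 294).
Check: 163 × 193 = 31459 ≡ 1 (mod 294)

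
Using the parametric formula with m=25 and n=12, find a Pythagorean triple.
(481, 600, 769)

Euclid's formula: a = m² - n², b = 2mn, c = m² + n²
m = 25, n = 12
a = 25² - 12² = 625 - 144 = 481
b = 2 × 25 × 12 = 600
c = 25² + 12² = 625 + 144 = 769
Verification: 481² + 600² = 231361 + 360000 = 591361 = 769² ✓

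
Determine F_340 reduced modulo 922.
279

Matrix identity: Q^n = [[F_(n+1), F_n], [F_n, F_(n-1)]] with Q = [[1,1],[1,0]].
n = 340 = 101010100₂. Square-and-multiply, entries mod 922:
Q^1 = [[1,1],[1,0]]
Q^2 = (Q^1)² = [[2,1],[1,1]]
Q^5 = (Q^2)²·Q = [[8,5],[5,3]]
Q^10 = (Q^5)² = [[89,55],[55,34]]
Q^21 = (Q^10)²·Q = [[193,804],[804,311]]
Q^42 = (Q^21)² = [[463,458],[458,5]]
Q^85 = (Q^42)²·Q = [[453,13],[13,440]]
Q^170 = (Q^85)² = [[694,545],[545,149]]
Q^340 = (Q^170)² = [[493,279],[279,214]]
F_340 mod 922 = Q^340[0][1] = 279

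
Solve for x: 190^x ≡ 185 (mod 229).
102

Baby-step giant-step with step n = ⌈√229⌉ = 16.
Baby steps 190^j mod 229 (j:value) for j=0..15: 0:1, 1:190, 2:147, 3:221, 4:83, 5:198, 6:64, 7:23, 8:19, 9:175, 10:45, 11:77, 12:203, 13:98, 14:71, 15:208.
Giant-step multiplier: 190^(-16) ≡ 190^(228-16) = 190^212 ≡ 144 (mod 229).
Giant steps γ_i = 185·144^i mod 229: γ_0=185, γ_1=76, γ_2=181, γ_3=187, γ_4=135, γ_5=204, γ_6=64 (in table at j=6).
x = i·n + j = 6·16 + 6 = 102.
Check: 190^102 ≡ 185 (mod 229).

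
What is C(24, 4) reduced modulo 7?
0

Using Lucas' theorem:
Write n=24 and k=4 in base 7:
n in base 7: [3, 3]
k in base 7: [0, 4]
C(24,4) mod 7 = ∏ C(n_i, k_i) mod 7
Digit binomials (mod 7): C(3,0) = 1; C(3,4) = 0 (k_i > n_i)
Product: 1 × 0 = 0 ≡ 0 (mod 7)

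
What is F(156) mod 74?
40

Matrix identity: Q^n = [[F_(n+1), F_n], [F_n, F_(n-1)]] with Q = [[1,1],[1,0]].
n = 156 = 10011100₂. Square-and-multiply, entries mod 74:
Q^1 = [[1,1],[1,0]]
Q^2 = (Q^1)² = [[2,1],[1,1]]
Q^4 = (Q^2)² = [[5,3],[3,2]]
Q^9 = (Q^4)²·Q = [[55,34],[34,21]]
Q^19 = (Q^9)²·Q = [[31,37],[37,68]]
Q^39 = (Q^19)²·Q = [[73,36],[36,37]]
Q^78 = (Q^39)² = [[39,38],[38,1]]
Q^156 = (Q^78)² = [[5,40],[40,39]]
F_156 mod 74 = Q^156[0][1] = 40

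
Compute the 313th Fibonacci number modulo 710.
493

Matrix identity: Q^n = [[F_(n+1), F_n], [F_n, F_(n-1)]] with Q = [[1,1],[1,0]].
n = 313 = 100111001₂. Square-and-multiply, entries mod 710:
Q^1 = [[1,1],[1,0]]
Q^2 = (Q^1)² = [[2,1],[1,1]]
Q^4 = (Q^2)² = [[5,3],[3,2]]
Q^9 = (Q^4)²·Q = [[55,34],[34,21]]
Q^19 = (Q^9)²·Q = [[375,631],[631,454]]
Q^39 = (Q^19)²·Q = [[435,606],[606,539]]
Q^78 = (Q^39)² = [[531,234],[234,297]]
Q^156 = (Q^78)² = [[177,632],[632,255]]
Q^313 = (Q^156)²·Q = [[167,493],[493,384]]
F_313 mod 710 = Q^313[0][1] = 493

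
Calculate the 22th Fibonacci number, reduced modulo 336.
239

Matrix identity: Q^n = [[F_(n+1), F_n], [F_n, F_(n-1)]] with Q = [[1,1],[1,0]].
n = 22 = 10110₂. Square-and-multiply, entries mod 336:
Q^1 = [[1,1],[1,0]]
Q^2 = (Q^1)² = [[2,1],[1,1]]
Q^5 = (Q^2)²·Q = [[8,5],[5,3]]
Q^11 = (Q^5)²·Q = [[144,89],[89,55]]
Q^22 = (Q^11)² = [[97,239],[239,194]]
F_22 mod 336 = Q^22[0][1] = 239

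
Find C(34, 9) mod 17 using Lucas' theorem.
0

Using Lucas' theorem:
Write n=34 and k=9 in base 17:
n in base 17: [2, 0]
k in base 17: [0, 9]
C(34,9) mod 17 = ∏ C(n_i, k_i) mod 17
Digit binomials (mod 17): C(2,0) = 1; C(0,9) = 0 (k_i > n_i)
Product: 1 × 0 = 0 ≡ 0 (mod 17)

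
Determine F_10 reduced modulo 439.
55

Matrix identity: Q^n = [[F_(n+1), F_n], [F_n, F_(n-1)]] with Q = [[1,1],[1,0]].
n = 10 = 1010₂. Square-and-multiply, entries mod 439:
Q^1 = [[1,1],[1,0]]
Q^2 = (Q^1)² = [[2,1],[1,1]]
Q^5 = (Q^2)²·Q = [[8,5],[5,3]]
Q^10 = (Q^5)² = [[89,55],[55,34]]
F_10 mod 439 = Q^10[0][1] = 55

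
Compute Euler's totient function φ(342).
108

342 = 2 × 3^2 × 19
φ(n) = n × ∏(1 - 1/p) for each prime p dividing n
φ(342) = 342 × (1 - 1/2) × (1 - 1/3) × (1 - 1/19) = 108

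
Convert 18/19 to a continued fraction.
[0; 1, 18]

Euclidean algorithm steps:
18 = 0 × 19 + 18
19 = 1 × 18 + 1
18 = 18 × 1 + 0
Continued fraction: [0; 1, 18]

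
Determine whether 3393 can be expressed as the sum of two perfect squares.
12² + 57² (a=12, b=57)

Factorization: 3393 = 3^2 × 13 × 29
By Fermat: n is sum of two squares iff every prime p ≡ 3 (mod 4) appears to even power.
All primes ≡ 3 (mod 4) appear to even power.
Search a = 0, 1, 2, … for 3393 - a² a perfect square: first hit at a = 12: 3393 - 144 = 3249 = 57².
3393 = 12² + 57² = 144 + 3249 ✓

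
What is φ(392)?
168

392 = 2^3 × 7^2
φ(n) = n × ∏(1 - 1/p) for each prime p dividing n
φ(392) = 392 × (1 - 1/2) × (1 - 1/7) = 168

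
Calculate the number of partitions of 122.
2291320912

p(n) counts ways to write n as a sum of positive integers (order ignored).
Euler's pentagonal recurrence: p(k) = p(k-1) + p(k-2) - p(k-5) - p(k-7) + p(k-12) + p(k-15) - ... (offsets j(3j∓1)/2, signs ++--, p(0)=1, p(<0)=0).
DP table for k = 0..121: p(0)=1, p(1)=1, p(2)=2, p(3)=3, p(4)=5, p(5)=7, p(6)=11, p(7)=15, p(8)=22, p(9)=30, p(10)=42, p(11)=56, p(12)=77, p(13)=101, p(14)=135, p(15)=176, p(16)=231, p(17)=297, p(18)=385, p(19)=490, p(20)=627, p(21)=792, p(22)=1002, p(23)=1255, p(24)=1575, p(25)=1958, p(26)=2436, p(27)=3010, p(28)=3718, p(29)=4565, p(30)=5604, p(31)=6842, p(32)=8349, p(33)=10143, p(34)=12310, p(35)=14883, p(36)=17977, p(37)=21637, p(38)=26015, p(39)=31185, p(40)=37338, p(41)=44583, p(42)=53174, p(43)=63261, p(44)=75175, p(45)=89134, p(46)=105558, p(47)=124754, p(48)=147273, p(49)=173525, p(50)=204226, p(51)=239943, p(52)=281589, p(53)=329931, p(54)=386155, p(55)=451276, p(56)=526823, p(57)=614154, p(58)=715220, p(59)=831820, p(60)=966467, p(61)=1121505, p(62)=1300156, p(63)=1505499, p(64)=1741630, p(65)=2012558, p(66)=2323520, p(67)=2679689, p(68)=3087735, p(69)=3554345, p(70)=4087968, p(71)=4697205, p(72)=5392783, p(73)=6185689, p(74)=7089500, p(75)=8118264, p(76)=9289091, p(77)=10619863, p(78)=12132164, p(79)=13848650, p(80)=15796476, p(81)=18004327, p(82)=20506255, p(83)=23338469, p(84)=26543660, p(85)=30167357, p(86)=34262962, p(87)=38887673, p(88)=44108109, p(89)=49995925, p(90)=56634173, p(91)=64112359, p(92)=72533807, p(93)=82010177, p(94)=92669720, p(95)=104651419, p(96)=118114304, p(97)=133230930, p(98)=150198136, p(99)=169229875, p(100)=190569292, p(101)=214481126, p(102)=241265379, p(103)=271248950, p(104)=304801365, p(105)=342325709, p(106)=384276336, p(107)=431149389, p(108)=483502844, p(109)=541946240, p(110)=607163746, p(111)=679903203, p(112)=761002156, p(113)=851376628, p(114)=952050665, p(115)=1064144451, p(116)=1188908248, p(117)=1327710076, p(118)=1482074143, p(119)=1653668665, p(120)=1844349560, p(121)=2056148051.
Final step: p(122) = p(121) + p(120) - p(117) - p(115) + p(110) + p(107) - p(100) - p(96) + p(87) + p(82) - p(71) - p(65) + p(52) + p(45) - p(30) - p(22) + p(5)
= 2056148051 + 1844349560 - 1327710076 - 1064144451 + 607163746 + 431149389 - 190569292 - 118114304 + 38887673 + 20506255 - 4697205 - 2012558 + 281589 + 89134 - 5604 - 1002 + 7
= 2291320912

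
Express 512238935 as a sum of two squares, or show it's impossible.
Not possible

Factorization: 512238935 = 5 × 13 × 199^3
By Fermat: n is sum of two squares iff every prime p ≡ 3 (mod 4) appears to even power.
Prime(s) ≡ 3 (mod 4) with odd exponent: [(199, 3)]
Therefore 512238935 cannot be expressed as a² + b².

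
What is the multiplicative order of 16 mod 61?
15

61 is prime, so ord(16) divides φ(61) = 60.
Divisors of 60: 1, 2, 3, 4, 5, 6, 10, 12, 15, 20, 30, 60.
Repeated squaring: 16^1 ≡ 16, 16^2 ≡ 12, 16^4 ≡ 22, 16^8 ≡ 57, 16^16 ≡ 16, 16^32 ≡ 12 (mod 61).
Test 16^d mod 61 for each divisor d in increasing order:
16^1 ≡ 16
16^2 ≡ 12
16^3 = 16^2·16^1 ≡ 9
16^4 ≡ 22
16^5 = 16^4·16^1 ≡ 47
16^6 = 16^4·16^2 ≡ 20
16^10 = 16^8·16^2 ≡ 13
16^12 = 16^8·16^4 ≡ 34
16^15 = 16^8·16^4·16^2·16^1 ≡ 1  ← first divisor giving 1
The order is 15.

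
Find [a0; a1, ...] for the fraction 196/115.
[1; 1, 2, 2, 1, 1, 1, 1, 2]

Euclidean algorithm steps:
196 = 1 × 115 + 81
115 = 1 × 81 + 34
81 = 2 × 34 + 13
34 = 2 × 13 + 8
13 = 1 × 8 + 5
8 = 1 × 5 + 3
5 = 1 × 3 + 2
3 = 1 × 2 + 1
2 = 2 × 1 + 0
Continued fraction: [1; 1, 2, 2, 1, 1, 1, 1, 2]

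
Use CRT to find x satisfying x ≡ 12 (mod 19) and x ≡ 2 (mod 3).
50

Using Chinese Remainder Theorem:
M = 19 × 3 = 57
M1 = 3, M2 = 19
y1 = 3^(-1) mod 19 = 13
y2 = 19^(-1) mod 3 = 1
x = (12×3×13 + 2×19×1) mod 57 = 50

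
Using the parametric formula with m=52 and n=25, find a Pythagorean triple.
(2079, 2600, 3329)

Euclid's formula: a = m² - n², b = 2mn, c = m² + n²
m = 52, n = 25
a = 52² - 25² = 2704 - 625 = 2079
b = 2 × 52 × 25 = 2600
c = 52² + 25² = 2704 + 625 = 3329
Verification: 2079² + 2600² = 4322241 + 6760000 = 11082241 = 3329² ✓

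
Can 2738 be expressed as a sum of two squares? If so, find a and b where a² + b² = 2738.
23² + 47² (a=23, b=47)

Factorization: 2738 = 2 × 37^2
By Fermat: n is sum of two squares iff every prime p ≡ 3 (mod 4) appears to even power.
All primes ≡ 3 (mod 4) appear to even power.
Search a = 0, 1, 2, … for 2738 - a² a perfect square: first hit at a = 23: 2738 - 529 = 2209 = 47².
2738 = 23² + 47² = 529 + 2209 ✓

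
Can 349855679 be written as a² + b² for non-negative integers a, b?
Not possible

Factorization: 349855679 = 61 × 179^3
By Fermat: n is sum of two squares iff every prime p ≡ 3 (mod 4) appears to even power.
Prime(s) ≡ 3 (mod 4) with odd exponent: [(179, 3)]
Therefore 349855679 cannot be expressed as a² + b².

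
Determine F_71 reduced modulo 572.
441

Matrix identity: Q^n = [[F_(n+1), F_n], [F_n, F_(n-1)]] with Q = [[1,1],[1,0]].
n = 71 = 1000111₂. Square-and-multiply, entries mod 572:
Q^1 = [[1,1],[1,0]]
Q^2 = (Q^1)² = [[2,1],[1,1]]
Q^4 = (Q^2)² = [[5,3],[3,2]]
Q^8 = (Q^4)² = [[34,21],[21,13]]
Q^17 = (Q^8)²·Q = [[296,453],[453,415]]
Q^35 = (Q^17)²·Q = [[8,533],[533,47]]
Q^71 = (Q^35)²·Q = [[12,441],[441,143]]
F_71 mod 572 = Q^71[0][1] = 441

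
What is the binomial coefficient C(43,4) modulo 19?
5

Using Lucas' theorem:
Write n=43 and k=4 in base 19:
n in base 19: [2, 5]
k in base 19: [0, 4]
C(43,4) mod 19 = ∏ C(n_i, k_i) mod 19
Digit binomials (mod 19): C(2,0) = 1; C(5,4) = 5
Product: 1 × 5 = 5 ≡ 5 (mod 19)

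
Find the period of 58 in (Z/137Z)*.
136

137 is prime, so ord(58) divides φ(137) = 136.
Divisors of 136: 1, 2, 4, 8, 17, 34, 68, 136.
Repeated squaring: 58^1 ≡ 58, 58^2 ≡ 76, 58^4 ≡ 22, 58^8 ≡ 73, 58^16 ≡ 123, 58^32 ≡ 59, 58^64 ≡ 56, 58^128 ≡ 122 (mod 137).
Test 58^d mod 137 for each divisor d in increasing order:
58^1 ≡ 58
58^2 ≡ 76
58^4 ≡ 22
58^8 ≡ 73
58^17 = 58^16·58^1 ≡ 10
58^34 = 58^32·58^2 ≡ 100
58^68 = 58^64·58^4 ≡ 136
58^136 = 58^128·58^8 ≡ 1  ← first divisor giving 1
The order is 136.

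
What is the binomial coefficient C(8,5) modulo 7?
0

Using Lucas' theorem:
Write n=8 and k=5 in base 7:
n in base 7: [1, 1]
k in base 7: [0, 5]
C(8,5) mod 7 = ∏ C(n_i, k_i) mod 7
Digit binomials (mod 7): C(1,0) = 1; C(1,5) = 0 (k_i > n_i)
Product: 1 × 0 = 0 ≡ 0 (mod 7)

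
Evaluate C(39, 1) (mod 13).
0

Using Lucas' theorem:
Write n=39 and k=1 in base 13:
n in base 13: [3, 0]
k in base 13: [0, 1]
C(39,1) mod 13 = ∏ C(n_i, k_i) mod 13
Digit binomials (mod 13): C(3,0) = 1; C(0,1) = 0 (k_i > n_i)
Product: 1 × 0 = 0 ≡ 0 (mod 13)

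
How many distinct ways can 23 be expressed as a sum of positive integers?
1255

p(n) counts ways to write n as a sum of positive integers (order ignored).
Euler's pentagonal recurrence: p(k) = p(k-1) + p(k-2) - p(k-5) - p(k-7) + p(k-12) + p(k-15) - ... (offsets j(3j∓1)/2, signs ++--, p(0)=1, p(<0)=0).
DP table for k = 0..22: p(0)=1, p(1)=1, p(2)=2, p(3)=3, p(4)=5, p(5)=7, p(6)=11, p(7)=15, p(8)=22, p(9)=30, p(10)=42, p(11)=56, p(12)=77, p(13)=101, p(14)=135, p(15)=176, p(16)=231, p(17)=297, p(18)=385, p(19)=490, p(20)=627, p(21)=792, p(22)=1002.
Final step: p(23) = p(22) + p(21) - p(18) - p(16) + p(11) + p(8) - p(1)
= 1002 + 792 - 385 - 231 + 56 + 22 - 1
= 1255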